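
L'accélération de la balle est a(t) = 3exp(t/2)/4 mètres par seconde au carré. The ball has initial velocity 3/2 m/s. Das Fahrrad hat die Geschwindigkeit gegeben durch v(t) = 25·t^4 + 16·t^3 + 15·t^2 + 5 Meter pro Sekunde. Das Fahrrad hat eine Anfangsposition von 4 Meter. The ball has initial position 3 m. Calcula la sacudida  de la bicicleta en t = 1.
Partiendo de la velocidad v(t) = 25·t^4 + 16·t^3 + 15·t^2 + 5, tomamos 2 derivadas. Tomando d/dt de v(t), encontramos a(t) = 100·t^3 + 48·t^2 + 30·t. Tomando d/dt de a(t), encontramos j(t) = 300·t^2 + 96·t + 30. Usando j(t) = 300·t^2 + 96·t + 30 y sustituyendo t = 1, encontramos j = 426.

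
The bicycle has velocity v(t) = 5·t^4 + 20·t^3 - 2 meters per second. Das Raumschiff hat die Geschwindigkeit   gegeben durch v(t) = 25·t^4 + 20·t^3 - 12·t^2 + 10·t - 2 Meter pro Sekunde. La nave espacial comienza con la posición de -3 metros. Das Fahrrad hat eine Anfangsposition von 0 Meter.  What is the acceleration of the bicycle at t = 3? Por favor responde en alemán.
Ausgehend von der Geschwindigkeit v(t) = 5·t^4 + 20·t^3 - 2, nehmen wir 1 Ableitung. Die Ableitung von der Geschwindigkeit ergibt die Beschleunigung: a(t) = 20·t^3 + 60·t^2. Wir haben die Beschleunigung a(t) = 20·t^3 + 60·t^2. Durch Einsetzen von t = 3: a(3) = 1080.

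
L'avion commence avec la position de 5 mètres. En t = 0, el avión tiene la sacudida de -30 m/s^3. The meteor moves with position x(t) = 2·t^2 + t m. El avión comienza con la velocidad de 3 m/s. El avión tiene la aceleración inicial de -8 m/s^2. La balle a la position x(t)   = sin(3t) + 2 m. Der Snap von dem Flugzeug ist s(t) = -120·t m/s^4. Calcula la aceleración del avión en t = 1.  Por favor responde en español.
Necesitamos integrar nuestra ecuación del snap s(t) = -120·t 2 veces. La antiderivada del snap, con j(0) = -30, da la sacudida: j(t) = -60·t^2 - 30. La integral de la sacudida es la aceleración. Usando a(0) = -8, obtenemos a(t) = -20·t^3 - 30·t - 8. De la ecuación de la aceleración a(t) = -20·t^3 - 30·t - 8, sustituimos t = 1 para obtener a = -58.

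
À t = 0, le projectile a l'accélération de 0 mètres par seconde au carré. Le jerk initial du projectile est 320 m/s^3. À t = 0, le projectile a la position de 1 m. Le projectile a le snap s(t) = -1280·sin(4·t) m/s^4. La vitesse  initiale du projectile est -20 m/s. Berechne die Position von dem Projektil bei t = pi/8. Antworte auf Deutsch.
Wir müssen die Stammfunktion unserer Gleichung für den Snap s(t) = -1280·sin(4·t) 4-mal finden. Das Integral von dem Snap, mit j(0) = 320, ergibt den Ruck: j(t) = 320·cos(4·t). Durch Integration von dem Ruck und Verwendung der Anfangsbedingung a(0) = 0, erhalten wir a(t) = 80·sin(4·t). Die Stammfunktion von der Beschleunigung ist die Geschwindigkeit. Mit v(0) = -20 erhalten wir v(t) = -20·cos(4·t). Mit ∫v(t)dt und Anwendung von x(0) = 1, finden wir x(t) = 1 - 5·sin(4·t). Mit x(t) = 1 - 5·sin(4·t) und Einsetzen von t = pi/8, finden wir x = -4.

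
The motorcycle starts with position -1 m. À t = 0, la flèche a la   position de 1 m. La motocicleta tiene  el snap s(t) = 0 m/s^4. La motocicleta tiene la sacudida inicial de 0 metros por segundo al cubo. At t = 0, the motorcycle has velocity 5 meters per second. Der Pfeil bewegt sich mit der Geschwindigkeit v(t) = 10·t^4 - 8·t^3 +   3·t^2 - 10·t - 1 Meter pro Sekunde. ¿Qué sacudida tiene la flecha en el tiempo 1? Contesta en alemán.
Wir müssen unsere Gleichung für die Geschwindigkeit v(t) = 10·t^4 - 8·t^3 + 3·t^2 - 10·t - 1 2-mal ableiten. Die Ableitung von der Geschwindigkeit ergibt die Beschleunigung: a(t) = 40·t^3 - 24·t^2 + 6·t - 10. Mit d/dt von a(t) finden wir j(t) = 120·t^2 - 48·t + 6. Mit j(t) = 120·t^2 - 48·t + 6 und Einsetzen von t = 1, finden wir j = 78.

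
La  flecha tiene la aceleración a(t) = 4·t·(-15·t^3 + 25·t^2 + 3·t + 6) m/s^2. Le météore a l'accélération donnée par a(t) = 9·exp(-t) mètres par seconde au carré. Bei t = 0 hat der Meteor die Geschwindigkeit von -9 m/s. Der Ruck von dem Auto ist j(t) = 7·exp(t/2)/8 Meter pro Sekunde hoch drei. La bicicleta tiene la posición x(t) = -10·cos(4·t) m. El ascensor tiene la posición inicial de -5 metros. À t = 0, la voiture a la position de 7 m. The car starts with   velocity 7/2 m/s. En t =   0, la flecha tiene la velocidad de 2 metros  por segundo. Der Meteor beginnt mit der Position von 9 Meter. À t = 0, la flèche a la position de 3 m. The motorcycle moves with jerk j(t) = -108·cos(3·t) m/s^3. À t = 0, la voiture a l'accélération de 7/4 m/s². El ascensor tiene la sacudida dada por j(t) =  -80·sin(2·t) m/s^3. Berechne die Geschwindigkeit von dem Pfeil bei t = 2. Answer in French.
Pour résoudre ceci, nous devons prendre 1 intégrale de notre équation de l'accélération a(t) = 4·t·(-15·t^3 + 25·t^2 + 3·t + 6). En intégrant l'accélération et en utilisant la condition initiale v(0) = 2, nous obtenons v(t) = -12·t^5 + 25·t^4 + 4·t^3 + 12·t^2 + 2. En utilisant v(t) = -12·t^5 + 25·t^4 + 4·t^3 + 12·t^2 + 2 et en substituant t = 2, nous trouvons v = 98.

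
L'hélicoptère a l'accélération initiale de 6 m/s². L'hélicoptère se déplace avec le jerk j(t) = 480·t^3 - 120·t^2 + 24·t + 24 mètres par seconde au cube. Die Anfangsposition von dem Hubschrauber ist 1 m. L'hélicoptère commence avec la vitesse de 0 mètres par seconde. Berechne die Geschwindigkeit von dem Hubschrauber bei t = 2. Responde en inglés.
Starting from jerk j(t) = 480·t^3 - 120·t^2 + 24·t + 24, we take 2 integrals. The integral of jerk, with a(0) = 6, gives acceleration: a(t) = 120·t^4 - 40·t^3 + 12·t^2 + 24·t + 6. The integral of acceleration, with v(0) = 0, gives velocity: v(t) = 2·t·(12·t^4 - 5·t^3 + 2·t^2 + 6·t + 3). From the given velocity equation v(t) = 2·t·(12·t^4 - 5·t^3 + 2·t^2 + 6·t + 3), we substitute t = 2 to get v = 700.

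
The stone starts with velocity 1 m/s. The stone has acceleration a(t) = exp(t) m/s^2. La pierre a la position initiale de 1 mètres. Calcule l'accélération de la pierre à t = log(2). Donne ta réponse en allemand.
Mit a(t) = exp(t) und Einsetzen von t = log(2), finden wir a = 2.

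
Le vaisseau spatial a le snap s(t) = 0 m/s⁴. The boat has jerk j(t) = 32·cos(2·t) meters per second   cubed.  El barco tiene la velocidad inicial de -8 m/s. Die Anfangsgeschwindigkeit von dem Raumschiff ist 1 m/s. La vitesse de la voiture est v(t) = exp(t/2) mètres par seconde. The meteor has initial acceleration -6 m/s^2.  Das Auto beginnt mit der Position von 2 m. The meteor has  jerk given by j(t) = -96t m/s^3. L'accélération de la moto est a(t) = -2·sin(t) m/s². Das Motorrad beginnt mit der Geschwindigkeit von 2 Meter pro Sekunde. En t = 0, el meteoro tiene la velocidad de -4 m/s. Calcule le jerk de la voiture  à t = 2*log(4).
En partant de la vitesse v(t) = exp(t/2), nous prenons 2 dérivées. En prenant d/dt de v(t), nous trouvons a(t) = exp(t/2)/2. La dérivée de l'accélération donne le jerk: j(t) = exp(t/2)/4. De l'équation du jerk j(t) = exp(t/2)/4, nous substituons t = 2*log(4) pour obtenir j = 1.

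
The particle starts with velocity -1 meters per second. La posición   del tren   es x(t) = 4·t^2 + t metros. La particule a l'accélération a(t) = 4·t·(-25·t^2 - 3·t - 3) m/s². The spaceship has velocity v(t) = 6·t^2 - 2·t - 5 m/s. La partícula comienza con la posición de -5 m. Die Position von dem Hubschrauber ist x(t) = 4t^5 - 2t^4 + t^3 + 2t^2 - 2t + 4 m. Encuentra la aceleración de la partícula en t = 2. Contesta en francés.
De l'équation de l'accélération a(t) = 4·t·(-25·t^2 - 3·t - 3), nous substituons t = 2 pour obtenir a = -872.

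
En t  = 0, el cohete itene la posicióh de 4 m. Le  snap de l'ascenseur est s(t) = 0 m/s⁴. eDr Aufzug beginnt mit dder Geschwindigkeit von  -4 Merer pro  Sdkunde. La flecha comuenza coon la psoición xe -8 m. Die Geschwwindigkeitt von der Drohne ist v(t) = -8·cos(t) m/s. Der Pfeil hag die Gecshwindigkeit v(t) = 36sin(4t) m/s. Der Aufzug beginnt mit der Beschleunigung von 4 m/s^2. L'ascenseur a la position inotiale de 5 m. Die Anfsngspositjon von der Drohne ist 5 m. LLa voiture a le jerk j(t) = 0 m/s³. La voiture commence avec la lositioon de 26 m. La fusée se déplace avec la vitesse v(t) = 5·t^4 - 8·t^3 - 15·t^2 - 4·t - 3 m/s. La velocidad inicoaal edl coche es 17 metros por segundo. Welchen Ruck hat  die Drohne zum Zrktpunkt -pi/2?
Um dies zu lösen, müssen wir 2 Ableitungen unserer Gleichung für die Geschwindigkeit v(t) = -8·cos(t) nehmen. Durch Ableiten von der Geschwindigkeit erhalten wir die Beschleunigung: a(t) = 8·sin(t). Mit d/dt von a(t) finden wir j(t) = 8·cos(t). Mit j(t) = 8·cos(t) und Einsetzen von t = -pi/2, finden wir j = 0.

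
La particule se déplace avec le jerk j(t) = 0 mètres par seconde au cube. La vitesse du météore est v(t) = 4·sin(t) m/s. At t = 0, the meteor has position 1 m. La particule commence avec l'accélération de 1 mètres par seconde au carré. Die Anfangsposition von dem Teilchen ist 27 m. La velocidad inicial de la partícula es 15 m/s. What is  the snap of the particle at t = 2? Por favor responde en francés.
Nous devons dériver notre équation du jerk j(t) = 0 1 fois. En dérivant le jerk, nous obtenons le snap: s(t) = 0. De l'équation du snap s(t) = 0, nous substituons t = 2 pour obtenir s = 0.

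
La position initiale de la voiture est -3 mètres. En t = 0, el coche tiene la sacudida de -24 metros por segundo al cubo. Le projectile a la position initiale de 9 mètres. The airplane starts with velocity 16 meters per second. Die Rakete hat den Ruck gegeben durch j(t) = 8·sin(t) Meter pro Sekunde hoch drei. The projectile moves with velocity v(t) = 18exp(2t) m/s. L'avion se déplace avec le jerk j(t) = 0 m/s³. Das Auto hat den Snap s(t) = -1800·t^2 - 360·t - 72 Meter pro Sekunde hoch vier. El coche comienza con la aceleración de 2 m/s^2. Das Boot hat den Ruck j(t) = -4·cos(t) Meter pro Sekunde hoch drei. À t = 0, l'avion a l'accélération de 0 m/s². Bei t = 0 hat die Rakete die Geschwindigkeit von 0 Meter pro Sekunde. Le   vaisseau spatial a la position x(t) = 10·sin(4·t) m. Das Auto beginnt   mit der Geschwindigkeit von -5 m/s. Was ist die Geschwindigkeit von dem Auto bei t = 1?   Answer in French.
Nous devons trouver la primitive de notre équation du snap s(t) = -1800·t^2 - 360·t - 72 3 fois. En prenant ∫s(t)dt et en appliquant j(0) = -24, nous trouvons j(t) = -600·t^3 - 180·t^2 - 72·t - 24. En intégrant le jerk et en utilisant la condition initiale a(0) = 2, nous obtenons a(t) = -150·t^4 - 60·t^3 - 36·t^2 - 24·t + 2. La primitive de l'accélération, avec v(0) = -5, donne la vitesse: v(t) = -30·t^5 - 15·t^4 - 12·t^3 - 12·t^2 + 2·t - 5. En utilisant v(t) = -30·t^5 - 15·t^4 - 12·t^3 - 12·t^2 + 2·t - 5 et en substituant t = 1, nous trouvons v = -72.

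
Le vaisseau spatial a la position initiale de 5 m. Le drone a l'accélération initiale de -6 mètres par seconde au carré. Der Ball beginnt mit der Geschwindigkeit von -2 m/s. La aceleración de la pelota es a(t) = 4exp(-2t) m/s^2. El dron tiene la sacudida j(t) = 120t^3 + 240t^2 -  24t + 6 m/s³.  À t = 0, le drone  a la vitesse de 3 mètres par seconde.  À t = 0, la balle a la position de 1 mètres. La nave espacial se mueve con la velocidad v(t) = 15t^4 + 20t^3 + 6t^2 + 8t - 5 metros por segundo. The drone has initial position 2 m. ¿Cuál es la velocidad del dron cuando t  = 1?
Necesitamos integrar nuestra ecuación de la sacudida j(t) = 120·t^3 + 240·t^2 - 24·t + 6 2 veces. La integral de la sacudida es la aceleración. Usando a(0) = -6, obtenemos a(t) = 30·t^4 + 80·t^3 - 12·t^2 + 6·t - 6. Integrando la aceleración y usando la condición inicial v(0) = 3, obtenemos v(t) = 6·t^5 + 20·t^4 - 4·t^3 + 3·t^2 - 6·t + 3. Tenemos la velocidad v(t) = 6·t^5 + 20·t^4 - 4·t^3 + 3·t^2 - 6·t + 3. Sustituyendo t = 1: v(1) = 22.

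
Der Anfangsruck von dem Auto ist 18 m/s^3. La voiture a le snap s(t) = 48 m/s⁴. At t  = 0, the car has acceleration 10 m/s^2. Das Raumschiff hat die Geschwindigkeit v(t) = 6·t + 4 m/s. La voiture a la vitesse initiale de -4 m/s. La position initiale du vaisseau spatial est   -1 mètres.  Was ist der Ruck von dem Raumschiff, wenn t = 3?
Wir müssen unsere Gleichung für die Geschwindigkeit v(t) = 6·t + 4 2-mal ableiten. Die Ableitung von der Geschwindigkeit ergibt die Beschleunigung: a(t) = 6. Die Ableitung von der Beschleunigung ergibt den Ruck: j(t) = 0. Mit j(t) = 0 und Einsetzen von t = 3, finden wir j = 0.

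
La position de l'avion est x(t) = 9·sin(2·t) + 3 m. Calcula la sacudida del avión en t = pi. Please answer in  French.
Pour résoudre ceci, nous devons prendre 3 dérivées de notre équation de la position x(t) = 9·sin(2·t) + 3. La dérivée de la position donne la vitesse: v(t) = 18·cos(2·t). La dérivée de la vitesse donne l'accélération: a(t) = -36·sin(2·t). En prenant d/dt de a(t), nous trouvons j(t) = -72·cos(2·t). En utilisant j(t) = -72·cos(2·t) et en substituant t = pi, nous trouvons j = -72.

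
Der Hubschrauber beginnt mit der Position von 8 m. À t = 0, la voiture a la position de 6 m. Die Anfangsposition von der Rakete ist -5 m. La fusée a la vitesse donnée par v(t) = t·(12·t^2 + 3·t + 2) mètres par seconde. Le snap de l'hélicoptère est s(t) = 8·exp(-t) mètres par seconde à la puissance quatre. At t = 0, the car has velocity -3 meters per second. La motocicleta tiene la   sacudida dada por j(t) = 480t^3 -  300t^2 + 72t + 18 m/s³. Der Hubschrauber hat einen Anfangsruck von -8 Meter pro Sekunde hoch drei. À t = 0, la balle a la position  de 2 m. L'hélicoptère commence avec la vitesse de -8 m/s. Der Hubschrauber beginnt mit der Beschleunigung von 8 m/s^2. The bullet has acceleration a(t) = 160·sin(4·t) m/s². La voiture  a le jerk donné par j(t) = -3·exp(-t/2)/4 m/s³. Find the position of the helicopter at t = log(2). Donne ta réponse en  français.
Nous devons intégrer notre équation du snap s(t) = 8·exp(-t) 4 fois. En prenant ∫s(t)dt et en appliquant j(0) = -8, nous trouvons j(t) = -8·exp(-t). L'intégrale du jerk est l'accélération. En utilisant a(0) = 8, nous obtenons a(t) = 8·exp(-t). En intégrant l'accélération et en utilisant la condition initiale v(0) = -8, nous obtenons v(t) = -8·exp(-t). En intégrant la vitesse et en utilisant la condition initiale x(0) = 8, nous obtenons x(t) = 8·exp(-t). Nous avons la position x(t) = 8·exp(-t). En substituant t = log(2): x(log(2)) = 4.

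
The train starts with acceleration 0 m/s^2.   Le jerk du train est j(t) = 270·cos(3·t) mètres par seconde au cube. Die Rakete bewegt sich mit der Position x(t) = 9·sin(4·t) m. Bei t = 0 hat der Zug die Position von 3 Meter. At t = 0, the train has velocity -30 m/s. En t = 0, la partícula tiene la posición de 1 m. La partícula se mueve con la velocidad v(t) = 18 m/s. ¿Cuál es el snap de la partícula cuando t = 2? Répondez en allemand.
Um dies zu lösen, müssen wir 3 Ableitungen unserer Gleichung für die Geschwindigkeit v(t) = 18 nehmen. Mit d/dt von v(t) finden wir a(t) = 0. Die Ableitung von der Beschleunigung ergibt den Ruck: j(t) = 0. Mit d/dt von j(t) finden wir s(t) = 0. Aus der Gleichung für den Snap s(t) = 0, setzen wir t = 2 ein und erhalten s = 0.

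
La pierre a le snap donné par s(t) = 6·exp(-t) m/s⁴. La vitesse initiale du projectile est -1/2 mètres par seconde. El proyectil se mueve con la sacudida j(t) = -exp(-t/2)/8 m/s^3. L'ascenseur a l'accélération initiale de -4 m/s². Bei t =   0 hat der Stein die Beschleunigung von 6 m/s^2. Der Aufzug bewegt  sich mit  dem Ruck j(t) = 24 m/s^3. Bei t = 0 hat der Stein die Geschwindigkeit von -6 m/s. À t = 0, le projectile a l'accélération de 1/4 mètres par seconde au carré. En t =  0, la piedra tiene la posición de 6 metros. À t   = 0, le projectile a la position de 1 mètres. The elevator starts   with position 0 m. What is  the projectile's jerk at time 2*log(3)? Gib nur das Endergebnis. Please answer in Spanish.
La sacudida en t = 2*log(3) es j = -1/24.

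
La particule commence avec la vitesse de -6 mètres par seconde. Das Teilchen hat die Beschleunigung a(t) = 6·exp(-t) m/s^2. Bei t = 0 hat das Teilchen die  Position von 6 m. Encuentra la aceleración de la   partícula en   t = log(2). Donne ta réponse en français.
En utilisant a(t) = 6·exp(-t) et en substituant t = log(2), nous trouvons a = 3.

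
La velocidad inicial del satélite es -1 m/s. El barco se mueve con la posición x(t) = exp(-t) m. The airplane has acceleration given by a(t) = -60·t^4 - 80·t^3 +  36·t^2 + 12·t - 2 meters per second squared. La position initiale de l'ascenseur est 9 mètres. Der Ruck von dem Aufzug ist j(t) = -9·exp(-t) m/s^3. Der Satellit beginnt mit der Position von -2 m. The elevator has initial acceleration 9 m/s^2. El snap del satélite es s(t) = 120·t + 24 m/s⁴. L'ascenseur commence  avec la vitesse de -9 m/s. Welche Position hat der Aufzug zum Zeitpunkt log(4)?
Wir müssen unsere Gleichung für den Ruck j(t) = -9·exp(-t) 3-mal integrieren. Mit ∫j(t)dt und Anwendung von a(0) = 9, finden wir a(t) = 9·exp(-t). Die Stammfunktion von der Beschleunigung, mit v(0) = -9, ergibt die Geschwindigkeit: v(t) = -9·exp(-t). Mit ∫v(t)dt und Anwendung von x(0) = 9, finden wir x(t) = 9·exp(-t). Aus der Gleichung für die Position x(t) = 9·exp(-t), setzen wir t = log(4) ein und erhalten x = 9/4.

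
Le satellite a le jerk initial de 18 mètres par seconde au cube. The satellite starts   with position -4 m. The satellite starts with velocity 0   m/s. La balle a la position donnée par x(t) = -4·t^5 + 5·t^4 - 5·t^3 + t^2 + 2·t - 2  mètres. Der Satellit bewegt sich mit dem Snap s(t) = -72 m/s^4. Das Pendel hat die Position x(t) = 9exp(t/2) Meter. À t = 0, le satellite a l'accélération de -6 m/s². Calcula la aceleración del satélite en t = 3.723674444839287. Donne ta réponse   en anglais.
We must find the integral of our snap equation s(t) = -72 2 times. Integrating snap and using the initial condition j(0) = 18, we get j(t) = 18 - 72·t. The antiderivative of jerk is acceleration. Using a(0) = -6, we get a(t) = -36·t^2 + 18·t - 6. We have acceleration a(t) = -36·t^2 + 18·t - 6. Substituting t = 3.723674444839287: a(3.723674444839287) = -438.140909354263.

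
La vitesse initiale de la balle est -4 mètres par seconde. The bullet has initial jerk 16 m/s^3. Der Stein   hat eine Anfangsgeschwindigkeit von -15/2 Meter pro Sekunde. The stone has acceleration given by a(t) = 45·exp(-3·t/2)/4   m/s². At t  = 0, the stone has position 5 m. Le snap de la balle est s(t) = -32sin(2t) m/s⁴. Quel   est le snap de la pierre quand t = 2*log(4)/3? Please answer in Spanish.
Debemos derivar nuestra ecuación de la aceleración a(t) = 45·exp(-3·t/2)/4 2 veces. Tomando d/dt de a(t), encontramos j(t) = -135·exp(-3·t/2)/8. La derivada de la sacudida da el snap: s(t) = 405·exp(-3·t/2)/16. Tenemos el snap s(t) = 405·exp(-3·t/2)/16. Sustituyendo t = 2*log(4)/3: s(2*log(4)/3) = 405/64.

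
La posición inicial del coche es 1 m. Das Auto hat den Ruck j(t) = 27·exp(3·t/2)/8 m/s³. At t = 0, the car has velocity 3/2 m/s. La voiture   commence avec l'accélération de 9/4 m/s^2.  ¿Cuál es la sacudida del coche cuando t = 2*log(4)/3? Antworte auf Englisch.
Using j(t) = 27·exp(3·t/2)/8 and substituting t = 2*log(4)/3, we find j = 27/2.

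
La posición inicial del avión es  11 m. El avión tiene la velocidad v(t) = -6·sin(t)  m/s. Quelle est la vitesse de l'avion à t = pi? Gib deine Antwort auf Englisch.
Using v(t) = -6·sin(t) and substituting t = pi, we find v = 0.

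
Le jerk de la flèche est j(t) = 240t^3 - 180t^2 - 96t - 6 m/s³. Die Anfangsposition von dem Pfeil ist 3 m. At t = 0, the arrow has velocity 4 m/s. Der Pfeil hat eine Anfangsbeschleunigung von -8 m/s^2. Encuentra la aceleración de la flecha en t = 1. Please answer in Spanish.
Para resolver esto, necesitamos tomar 1 integral de nuestra ecuación de la sacudida j(t) = 240·t^3 - 180·t^2 - 96·t - 6. Integrando la sacudida y usando la condición inicial a(0) = -8, obtenemos a(t) = 60·t^4 - 60·t^3 - 48·t^2 - 6·t - 8. Usando a(t) = 60·t^4 - 60·t^3 - 48·t^2 - 6·t - 8 y sustituyendo t = 1, encontramos a = -62.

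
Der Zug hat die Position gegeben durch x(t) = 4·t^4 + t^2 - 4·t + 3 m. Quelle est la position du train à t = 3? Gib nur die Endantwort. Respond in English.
The answer is 324.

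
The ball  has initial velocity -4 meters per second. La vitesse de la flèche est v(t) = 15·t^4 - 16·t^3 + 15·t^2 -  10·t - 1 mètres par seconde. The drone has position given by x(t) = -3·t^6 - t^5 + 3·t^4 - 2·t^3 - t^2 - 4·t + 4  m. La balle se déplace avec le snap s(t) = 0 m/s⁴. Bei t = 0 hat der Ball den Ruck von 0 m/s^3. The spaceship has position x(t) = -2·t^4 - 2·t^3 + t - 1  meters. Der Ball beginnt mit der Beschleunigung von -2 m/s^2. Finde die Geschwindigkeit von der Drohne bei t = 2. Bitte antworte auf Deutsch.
Wir müssen unsere Gleichung für die Position x(t) = -3·t^6 - t^5 + 3·t^4 - 2·t^3 - t^2 - 4·t + 4 1-mal ableiten. Durch Ableiten von der Position erhalten wir die Geschwindigkeit: v(t) = -18·t^5 - 5·t^4 + 12·t^3 - 6·t^2 - 2·t - 4. Aus der Gleichung für die Geschwindigkeit v(t) = -18·t^5 - 5·t^4 + 12·t^3 - 6·t^2 - 2·t - 4, setzen wir t = 2 ein und erhalten v = -592.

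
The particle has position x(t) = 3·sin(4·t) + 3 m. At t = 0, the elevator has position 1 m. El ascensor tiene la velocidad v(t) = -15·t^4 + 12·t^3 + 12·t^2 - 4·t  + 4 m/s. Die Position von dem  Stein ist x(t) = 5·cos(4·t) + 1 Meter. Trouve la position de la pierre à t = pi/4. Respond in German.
Mit x(t) = 5·cos(4·t) + 1 und Einsetzen von t = pi/4, finden wir x = -4.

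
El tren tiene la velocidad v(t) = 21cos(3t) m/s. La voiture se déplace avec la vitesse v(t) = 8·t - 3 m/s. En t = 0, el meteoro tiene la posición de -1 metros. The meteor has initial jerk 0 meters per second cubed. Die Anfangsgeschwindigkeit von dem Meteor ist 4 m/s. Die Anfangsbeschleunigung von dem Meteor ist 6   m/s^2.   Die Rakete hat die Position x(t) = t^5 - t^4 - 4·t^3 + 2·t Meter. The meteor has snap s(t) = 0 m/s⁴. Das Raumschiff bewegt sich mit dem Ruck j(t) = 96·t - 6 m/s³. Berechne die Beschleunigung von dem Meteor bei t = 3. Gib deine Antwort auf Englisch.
Starting from snap s(t) = 0, we take 2 antiderivatives. The antiderivative of snap is jerk. Using j(0) = 0, we get j(t) = 0. Finding the integral of j(t) and using a(0) = 6: a(t) = 6. From the given acceleration equation a(t) = 6, we substitute t = 3 to get a = 6.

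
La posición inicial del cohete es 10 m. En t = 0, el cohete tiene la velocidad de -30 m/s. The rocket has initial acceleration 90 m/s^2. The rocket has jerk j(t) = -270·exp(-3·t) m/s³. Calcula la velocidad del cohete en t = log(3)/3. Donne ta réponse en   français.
Nous devons intégrer notre équation du jerk j(t) = -270·exp(-3·t) 2 fois. L'intégrale du jerk, avec a(0) = 90, donne l'accélération: a(t) = 90·exp(-3·t). En prenant ∫a(t)dt et en appliquant v(0) = -30, nous trouvons v(t) = -30·exp(-3·t). En utilisant v(t) = -30·exp(-3·t) et en substituant t = log(3)/3, nous trouvons v = -10.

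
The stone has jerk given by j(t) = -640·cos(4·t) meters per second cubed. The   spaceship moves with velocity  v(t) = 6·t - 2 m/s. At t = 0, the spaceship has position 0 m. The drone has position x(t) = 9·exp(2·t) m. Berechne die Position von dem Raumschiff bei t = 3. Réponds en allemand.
Wir müssen die Stammfunktion unserer Gleichung für die Geschwindigkeit v(t) = 6·t - 2 1-mal finden. Mit ∫v(t)dt und Anwendung von x(0) = 0, finden wir x(t) = 3·t^2 - 2·t. Mit x(t) = 3·t^2 - 2·t und Einsetzen von t = 3, finden wir x = 21.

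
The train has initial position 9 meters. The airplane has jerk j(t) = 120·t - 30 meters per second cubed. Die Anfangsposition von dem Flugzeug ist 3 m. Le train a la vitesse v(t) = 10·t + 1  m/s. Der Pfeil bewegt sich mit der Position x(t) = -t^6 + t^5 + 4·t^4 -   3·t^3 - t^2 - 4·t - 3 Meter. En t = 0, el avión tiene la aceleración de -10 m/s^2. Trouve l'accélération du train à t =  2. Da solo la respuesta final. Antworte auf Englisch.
The answer is 10.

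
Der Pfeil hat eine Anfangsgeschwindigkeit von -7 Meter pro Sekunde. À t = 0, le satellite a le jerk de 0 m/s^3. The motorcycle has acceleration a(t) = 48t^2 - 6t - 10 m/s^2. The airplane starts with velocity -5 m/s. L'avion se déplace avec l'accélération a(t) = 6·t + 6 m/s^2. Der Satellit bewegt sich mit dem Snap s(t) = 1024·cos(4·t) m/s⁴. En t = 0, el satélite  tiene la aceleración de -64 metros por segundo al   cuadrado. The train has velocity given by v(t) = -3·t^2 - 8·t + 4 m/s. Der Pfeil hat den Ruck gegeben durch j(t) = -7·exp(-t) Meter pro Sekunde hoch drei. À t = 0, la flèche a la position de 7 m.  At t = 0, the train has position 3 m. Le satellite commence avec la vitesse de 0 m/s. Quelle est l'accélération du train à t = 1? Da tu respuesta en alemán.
Wir müssen unsere Gleichung für die Geschwindigkeit v(t) = -3·t^2 - 8·t + 4 1-mal ableiten. Die Ableitung von der Geschwindigkeit ergibt die Beschleunigung: a(t) = -6·t - 8. Aus der Gleichung für die Beschleunigung a(t) = -6·t - 8, setzen wir t = 1 ein und erhalten a = -14.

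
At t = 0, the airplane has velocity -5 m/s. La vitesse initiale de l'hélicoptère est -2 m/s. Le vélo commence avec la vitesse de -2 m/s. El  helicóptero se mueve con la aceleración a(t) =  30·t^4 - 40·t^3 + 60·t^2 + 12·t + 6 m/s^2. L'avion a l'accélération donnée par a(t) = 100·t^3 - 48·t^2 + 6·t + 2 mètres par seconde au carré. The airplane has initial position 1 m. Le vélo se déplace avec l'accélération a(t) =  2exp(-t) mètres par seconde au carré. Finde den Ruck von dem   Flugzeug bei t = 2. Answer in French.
Pour résoudre ceci, nous devons prendre 1 dérivée de notre équation de l'accélération a(t) = 100·t^3 - 48·t^2 + 6·t + 2. En prenant d/dt de a(t), nous trouvons j(t) = 300·t^2 - 96·t + 6. De l'équation du jerk j(t) = 300·t^2 - 96·t + 6, nous substituons t = 2 pour obtenir j = 1014.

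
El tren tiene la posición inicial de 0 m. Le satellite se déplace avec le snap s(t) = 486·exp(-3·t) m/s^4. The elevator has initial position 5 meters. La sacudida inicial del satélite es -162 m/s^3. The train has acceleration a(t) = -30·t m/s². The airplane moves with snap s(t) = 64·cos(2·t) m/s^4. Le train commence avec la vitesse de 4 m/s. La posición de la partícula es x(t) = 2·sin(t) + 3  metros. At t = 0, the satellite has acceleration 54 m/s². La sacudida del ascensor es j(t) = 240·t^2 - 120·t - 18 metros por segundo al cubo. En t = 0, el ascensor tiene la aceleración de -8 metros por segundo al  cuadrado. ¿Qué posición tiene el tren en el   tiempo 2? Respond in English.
To solve this, we need to take 2 antiderivatives of our acceleration equation a(t) = -30·t. Taking ∫a(t)dt and applying v(0) = 4, we find v(t) = 4 - 15·t^2. Integrating velocity and using the initial condition x(0) = 0, we get x(t) = -5·t^3 + 4·t. From the given position equation x(t) = -5·t^3 + 4·t, we substitute t = 2 to get x = -32.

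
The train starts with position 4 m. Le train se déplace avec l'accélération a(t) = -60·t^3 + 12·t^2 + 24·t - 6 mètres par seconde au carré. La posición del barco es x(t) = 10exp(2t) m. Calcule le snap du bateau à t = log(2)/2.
En partant de la position x(t) = 10·exp(2·t), nous prenons 4 dérivées. La dérivée de la position donne la vitesse: v(t) = 20·exp(2·t). En prenant d/dt de v(t), nous trouvons a(t) = 40·exp(2·t). La dérivée de l'accélération donne le jerk: j(t) = 80·exp(2·t). En dérivant le jerk, nous obtenons le snap: s(t) = 160·exp(2·t). En utilisant s(t) = 160·exp(2·t) et en substituant t = log(2)/2, nous trouvons s = 320.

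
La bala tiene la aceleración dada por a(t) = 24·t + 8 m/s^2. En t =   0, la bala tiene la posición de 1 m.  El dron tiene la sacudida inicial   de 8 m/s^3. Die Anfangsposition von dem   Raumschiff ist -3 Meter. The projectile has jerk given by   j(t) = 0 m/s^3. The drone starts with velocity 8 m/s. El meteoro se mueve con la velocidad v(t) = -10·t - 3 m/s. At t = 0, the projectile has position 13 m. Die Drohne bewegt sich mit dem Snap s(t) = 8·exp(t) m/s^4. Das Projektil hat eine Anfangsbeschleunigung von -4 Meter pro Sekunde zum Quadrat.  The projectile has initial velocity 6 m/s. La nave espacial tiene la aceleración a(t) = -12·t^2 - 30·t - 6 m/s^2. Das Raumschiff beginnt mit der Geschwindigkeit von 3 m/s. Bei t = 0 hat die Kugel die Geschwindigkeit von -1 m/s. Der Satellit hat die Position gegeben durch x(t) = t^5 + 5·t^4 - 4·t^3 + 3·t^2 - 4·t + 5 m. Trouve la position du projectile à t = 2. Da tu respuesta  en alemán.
Wir müssen das Integral unserer Gleichung für den Ruck j(t) = 0 3-mal finden. Durch Integration von dem Ruck und Verwendung der Anfangsbedingung a(0) = -4, erhalten wir a(t) = -4. Mit ∫a(t)dt und Anwendung von v(0) = 6, finden wir v(t) = 6 - 4·t. Durch Integration von der Geschwindigkeit und Verwendung der Anfangsbedingung x(0) = 13, erhalten wir x(t) = -2·t^2 + 6·t + 13. Wir haben die Position x(t) = -2·t^2 + 6·t + 13. Durch Einsetzen von t = 2: x(2) = 17.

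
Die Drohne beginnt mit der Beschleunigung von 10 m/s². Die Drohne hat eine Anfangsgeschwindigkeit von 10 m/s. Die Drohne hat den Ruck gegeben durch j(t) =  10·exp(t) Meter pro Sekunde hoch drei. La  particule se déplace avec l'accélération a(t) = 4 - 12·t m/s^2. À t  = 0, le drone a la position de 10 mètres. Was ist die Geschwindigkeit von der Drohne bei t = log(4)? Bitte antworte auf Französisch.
Pour résoudre ceci, nous devons prendre 2 primitives de notre équation du jerk j(t) = 10·exp(t). L'intégrale du jerk est l'accélération. En utilisant a(0) = 10, nous obtenons a(t) = 10·exp(t). L'intégrale de l'accélération, avec v(0) = 10, donne la vitesse: v(t) = 10·exp(t). Nous avons la vitesse v(t) = 10·exp(t). En substituant t = log(4): v(log(4)) = 40.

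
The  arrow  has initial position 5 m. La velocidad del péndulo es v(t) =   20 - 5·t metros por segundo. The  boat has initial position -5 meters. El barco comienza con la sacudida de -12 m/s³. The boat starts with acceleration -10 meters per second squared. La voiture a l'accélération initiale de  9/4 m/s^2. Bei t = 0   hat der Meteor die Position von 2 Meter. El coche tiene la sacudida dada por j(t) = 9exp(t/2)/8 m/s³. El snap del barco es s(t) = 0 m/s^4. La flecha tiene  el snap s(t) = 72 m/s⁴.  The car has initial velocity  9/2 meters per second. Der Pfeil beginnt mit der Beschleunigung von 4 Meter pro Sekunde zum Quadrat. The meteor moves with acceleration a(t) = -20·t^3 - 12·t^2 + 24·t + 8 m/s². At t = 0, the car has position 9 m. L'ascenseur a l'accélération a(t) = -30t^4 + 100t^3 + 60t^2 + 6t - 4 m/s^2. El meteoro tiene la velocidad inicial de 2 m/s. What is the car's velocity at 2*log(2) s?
Starting from jerk j(t) = 9·exp(t/2)/8, we take 2 integrals. The antiderivative of jerk is acceleration. Using a(0) = 9/4, we get a(t) = 9·exp(t/2)/4. The integral of acceleration is velocity. Using v(0) = 9/2, we get v(t) = 9·exp(t/2)/2. Using v(t) = 9·exp(t/2)/2 and substituting t = 2*log(2), we find v = 9.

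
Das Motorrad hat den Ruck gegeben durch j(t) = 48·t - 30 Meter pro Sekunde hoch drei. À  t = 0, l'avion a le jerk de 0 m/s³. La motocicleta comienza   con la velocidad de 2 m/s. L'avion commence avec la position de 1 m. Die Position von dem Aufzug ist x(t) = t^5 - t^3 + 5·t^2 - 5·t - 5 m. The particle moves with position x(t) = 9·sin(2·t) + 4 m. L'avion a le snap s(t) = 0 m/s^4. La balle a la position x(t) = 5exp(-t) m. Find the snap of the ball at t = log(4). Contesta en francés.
Nous devons dériver notre équation de la position x(t) = 5·exp(-t) 4 fois. En prenant d/dt de x(t), nous trouvons v(t) = -5·exp(-t). En dérivant la vitesse, nous obtenons l'accélération: a(t) = 5·exp(-t). En prenant d/dt de a(t), nous trouvons j(t) = -5·exp(-t). La dérivée du jerk donne le snap: s(t) = 5·exp(-t). En utilisant s(t) = 5·exp(-t) et en substituant t = log(4), nous trouvons s = 5/4.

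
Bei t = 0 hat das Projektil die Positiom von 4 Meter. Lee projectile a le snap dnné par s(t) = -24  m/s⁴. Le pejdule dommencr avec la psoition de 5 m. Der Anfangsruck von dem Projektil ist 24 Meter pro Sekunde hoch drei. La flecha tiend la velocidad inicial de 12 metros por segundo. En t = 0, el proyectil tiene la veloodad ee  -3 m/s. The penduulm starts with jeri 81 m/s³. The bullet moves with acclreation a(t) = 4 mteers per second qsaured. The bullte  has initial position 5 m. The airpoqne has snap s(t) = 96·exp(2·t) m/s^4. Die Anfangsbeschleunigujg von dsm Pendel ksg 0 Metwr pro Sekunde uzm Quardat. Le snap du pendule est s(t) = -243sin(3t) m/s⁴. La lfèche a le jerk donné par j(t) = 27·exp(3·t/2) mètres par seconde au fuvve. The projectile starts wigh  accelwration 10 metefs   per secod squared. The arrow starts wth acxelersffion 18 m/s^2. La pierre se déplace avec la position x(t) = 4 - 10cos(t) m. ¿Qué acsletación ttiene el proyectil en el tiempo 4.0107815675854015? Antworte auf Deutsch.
Um dies zu lösen, müssen wir 2 Integrale unserer Gleichung für den Snap s(t) = -24 finden. Durch Integration von dem Snap und Verwendung der Anfangsbedingung j(0) = 24, erhalten wir j(t) = 24 - 24·t. Die Stammfunktion von dem Ruck ist die Beschleunigung. Mit a(0) = 10 erhalten wir a(t) = -12·t^2 + 24·t + 10. Aus der Gleichung für die Beschleunigung a(t) = -12·t^2 + 24·t + 10, setzen wir t = 4.0107815675854015 ein und erhalten a = -86.7776677725441.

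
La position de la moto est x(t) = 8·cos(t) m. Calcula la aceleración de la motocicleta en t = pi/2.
Debemos derivar nuestra ecuación de la posición x(t) = 8·cos(t) 2 veces. Tomando d/dt de x(t), encontramos v(t) = -8·sin(t). Tomando d/dt de v(t), encontramos a(t) = -8·cos(t). Tenemos la aceleración a(t) = -8·cos(t). Sustituyendo t = pi/2: a(pi/2) = 0.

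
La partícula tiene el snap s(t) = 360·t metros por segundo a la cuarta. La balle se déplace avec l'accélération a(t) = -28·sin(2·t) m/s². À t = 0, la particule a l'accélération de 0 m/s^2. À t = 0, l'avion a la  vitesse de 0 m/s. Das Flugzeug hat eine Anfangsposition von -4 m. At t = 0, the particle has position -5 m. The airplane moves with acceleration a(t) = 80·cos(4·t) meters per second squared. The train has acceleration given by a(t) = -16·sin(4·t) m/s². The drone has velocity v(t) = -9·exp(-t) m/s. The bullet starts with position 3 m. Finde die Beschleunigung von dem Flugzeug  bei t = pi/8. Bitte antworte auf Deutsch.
Mit a(t) = 80·cos(4·t) und Einsetzen von t = pi/8, finden wir a = 0.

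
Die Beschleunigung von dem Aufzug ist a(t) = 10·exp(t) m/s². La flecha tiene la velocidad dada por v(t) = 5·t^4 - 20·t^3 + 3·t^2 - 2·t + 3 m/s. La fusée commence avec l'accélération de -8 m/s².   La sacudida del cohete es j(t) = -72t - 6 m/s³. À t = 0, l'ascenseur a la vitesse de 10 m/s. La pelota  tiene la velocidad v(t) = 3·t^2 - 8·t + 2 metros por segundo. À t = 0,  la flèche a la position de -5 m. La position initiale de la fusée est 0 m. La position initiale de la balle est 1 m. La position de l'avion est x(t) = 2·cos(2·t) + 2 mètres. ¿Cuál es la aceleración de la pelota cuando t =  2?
Partiendo de la velocidad v(t) = 3·t^2 - 8·t + 2, tomamos 1 derivada. Tomando d/dt de v(t), encontramos a(t) = 6·t - 8. Tenemos la aceleración a(t) = 6·t - 8. Sustituyendo t = 2: a(2) = 4.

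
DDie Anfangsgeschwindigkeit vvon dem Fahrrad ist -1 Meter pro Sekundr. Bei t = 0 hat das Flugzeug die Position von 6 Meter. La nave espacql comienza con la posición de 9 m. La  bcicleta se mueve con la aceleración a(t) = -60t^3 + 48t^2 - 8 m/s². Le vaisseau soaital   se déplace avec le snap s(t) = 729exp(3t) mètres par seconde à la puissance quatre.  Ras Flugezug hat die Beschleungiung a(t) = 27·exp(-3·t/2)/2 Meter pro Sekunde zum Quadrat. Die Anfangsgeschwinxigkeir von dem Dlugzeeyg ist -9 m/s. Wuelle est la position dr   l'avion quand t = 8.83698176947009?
En partant de l'accélération a(t) = 27·exp(-3·t/2)/2, nous prenons 2 intégrales. En prenant ∫a(t)dt et en appliquant v(0) = -9, nous trouvons v(t) = -9·exp(-3·t/2). La primitive de la vitesse est la position. En utilisant x(0) = 6, nous obtenons x(t) = 6·exp(-3·t/2). En utilisant x(t) = 6·exp(-3·t/2) et en substituant t = 8.83698176947009, nous trouvons x = 0.0000105044331517350.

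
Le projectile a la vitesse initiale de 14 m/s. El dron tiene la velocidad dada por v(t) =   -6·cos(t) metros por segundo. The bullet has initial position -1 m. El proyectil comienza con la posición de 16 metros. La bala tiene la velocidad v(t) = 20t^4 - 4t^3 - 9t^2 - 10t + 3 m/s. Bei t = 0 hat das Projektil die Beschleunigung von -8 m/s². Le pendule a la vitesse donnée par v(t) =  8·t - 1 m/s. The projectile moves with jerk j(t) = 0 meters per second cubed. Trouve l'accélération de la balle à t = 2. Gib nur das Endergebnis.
a(2) = 546.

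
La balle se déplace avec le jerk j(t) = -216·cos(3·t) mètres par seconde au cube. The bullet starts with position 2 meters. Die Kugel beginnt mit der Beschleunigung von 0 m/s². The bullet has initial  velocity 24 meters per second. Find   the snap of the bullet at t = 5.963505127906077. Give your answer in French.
Pour résoudre ceci, nous devons prendre 1 dérivée de notre équation du jerk j(t) = -216·cos(3·t). La dérivée du jerk donne le snap: s(t) = 648·sin(3·t). De l'équation du snap s(t) = 648·sin(3·t), nous substituons t = 5.963505127906077 pour obtenir s = -530.479316541677.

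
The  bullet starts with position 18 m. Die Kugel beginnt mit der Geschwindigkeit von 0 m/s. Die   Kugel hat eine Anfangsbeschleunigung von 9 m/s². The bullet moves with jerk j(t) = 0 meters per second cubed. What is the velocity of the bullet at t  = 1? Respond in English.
We need to integrate our jerk equation j(t) = 0 2 times. The integral of jerk, with a(0) = 9, gives acceleration: a(t) = 9. The integral of acceleration, with v(0) = 0, gives velocity: v(t) = 9·t. We have velocity v(t) = 9·t. Substituting t = 1: v(1) = 9.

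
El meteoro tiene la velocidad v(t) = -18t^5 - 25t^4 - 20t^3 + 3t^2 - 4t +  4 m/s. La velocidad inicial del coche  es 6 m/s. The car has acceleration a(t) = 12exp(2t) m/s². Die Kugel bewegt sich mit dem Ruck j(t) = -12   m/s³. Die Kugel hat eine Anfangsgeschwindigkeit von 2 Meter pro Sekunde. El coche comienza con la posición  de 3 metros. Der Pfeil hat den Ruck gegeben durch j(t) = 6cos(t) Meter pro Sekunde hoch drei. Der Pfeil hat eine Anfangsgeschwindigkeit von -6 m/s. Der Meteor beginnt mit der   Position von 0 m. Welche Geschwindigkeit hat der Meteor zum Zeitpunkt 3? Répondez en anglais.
We have velocity v(t) = -18·t^5 - 25·t^4 - 20·t^3 + 3·t^2 - 4·t + 4. Substituting t = 3: v(3) = -6920.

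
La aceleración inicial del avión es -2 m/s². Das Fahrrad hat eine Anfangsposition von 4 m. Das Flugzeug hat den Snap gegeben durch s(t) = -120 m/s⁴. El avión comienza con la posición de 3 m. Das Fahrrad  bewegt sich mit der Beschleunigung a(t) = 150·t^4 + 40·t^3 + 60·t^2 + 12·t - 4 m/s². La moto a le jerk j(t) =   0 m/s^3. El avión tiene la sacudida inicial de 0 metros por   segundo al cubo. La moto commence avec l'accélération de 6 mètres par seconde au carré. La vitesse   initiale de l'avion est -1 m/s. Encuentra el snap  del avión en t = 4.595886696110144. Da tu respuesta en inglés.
Using s(t) = -120 and substituting t = 4.595886696110144, we find s = -120.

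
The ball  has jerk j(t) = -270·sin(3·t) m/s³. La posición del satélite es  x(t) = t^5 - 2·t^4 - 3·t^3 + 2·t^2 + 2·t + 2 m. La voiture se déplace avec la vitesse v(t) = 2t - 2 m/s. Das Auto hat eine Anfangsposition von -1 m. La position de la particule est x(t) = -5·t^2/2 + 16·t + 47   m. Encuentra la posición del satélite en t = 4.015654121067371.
Usando x(t) = t^5 - 2·t^4 - 3·t^3 + 2·t^2 + 2·t + 2 y sustituyendo t = 4.015654121067371, encontramos x = 372.151877638986.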